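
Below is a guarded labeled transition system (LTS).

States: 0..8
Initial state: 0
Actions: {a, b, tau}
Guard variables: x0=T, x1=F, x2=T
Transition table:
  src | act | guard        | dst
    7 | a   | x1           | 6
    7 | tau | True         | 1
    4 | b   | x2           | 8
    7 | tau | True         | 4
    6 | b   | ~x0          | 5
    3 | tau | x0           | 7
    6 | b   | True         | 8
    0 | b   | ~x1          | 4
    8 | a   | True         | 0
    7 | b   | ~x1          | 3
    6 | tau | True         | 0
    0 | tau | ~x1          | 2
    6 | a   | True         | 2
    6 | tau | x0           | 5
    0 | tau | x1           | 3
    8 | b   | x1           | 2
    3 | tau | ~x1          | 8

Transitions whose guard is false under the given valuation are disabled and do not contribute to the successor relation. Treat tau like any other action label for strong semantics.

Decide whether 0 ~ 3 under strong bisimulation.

Answer: NOT BISIMILAR

Trace:
Refine partition for ~:
  round 0: {{0,1,2,3,4,5,6,7,8}}
  round 1: {{0,7},{1,2,5},{3},{4},{6},{8}}
  round 2: {{0},{1,2,5},{3},{4},{6},{7},{8}}
Fixed point at round 3; 7 class(es).
class of 0: {0}; class of 3: {3}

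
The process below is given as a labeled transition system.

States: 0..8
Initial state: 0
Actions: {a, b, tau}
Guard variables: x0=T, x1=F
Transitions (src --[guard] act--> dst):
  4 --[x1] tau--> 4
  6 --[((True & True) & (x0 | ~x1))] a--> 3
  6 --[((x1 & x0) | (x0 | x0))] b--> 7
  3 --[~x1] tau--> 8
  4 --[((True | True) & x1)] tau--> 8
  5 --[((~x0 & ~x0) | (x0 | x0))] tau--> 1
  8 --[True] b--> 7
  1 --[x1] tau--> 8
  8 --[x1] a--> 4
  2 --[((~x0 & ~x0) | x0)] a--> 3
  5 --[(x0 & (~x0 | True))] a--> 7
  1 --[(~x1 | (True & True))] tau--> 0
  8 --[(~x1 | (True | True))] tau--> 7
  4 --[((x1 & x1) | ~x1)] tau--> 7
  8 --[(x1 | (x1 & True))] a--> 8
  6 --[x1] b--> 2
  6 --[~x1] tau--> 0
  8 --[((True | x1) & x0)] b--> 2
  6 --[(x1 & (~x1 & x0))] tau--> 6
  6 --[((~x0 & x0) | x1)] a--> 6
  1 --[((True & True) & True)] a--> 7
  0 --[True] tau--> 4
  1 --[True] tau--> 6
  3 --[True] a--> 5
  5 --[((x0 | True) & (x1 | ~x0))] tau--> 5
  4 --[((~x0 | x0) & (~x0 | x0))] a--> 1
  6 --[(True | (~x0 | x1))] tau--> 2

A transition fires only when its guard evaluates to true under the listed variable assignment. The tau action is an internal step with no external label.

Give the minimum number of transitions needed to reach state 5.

Breadth-first toward 5:
  L0 = {0}
  L1 = {4}
  L2 = {1,7}
  L3 = {6}
  L4 = {2,3}
  L5 = {5,8}
5 enters at depth 5; path tau·a·tau·a·a

Answer: 5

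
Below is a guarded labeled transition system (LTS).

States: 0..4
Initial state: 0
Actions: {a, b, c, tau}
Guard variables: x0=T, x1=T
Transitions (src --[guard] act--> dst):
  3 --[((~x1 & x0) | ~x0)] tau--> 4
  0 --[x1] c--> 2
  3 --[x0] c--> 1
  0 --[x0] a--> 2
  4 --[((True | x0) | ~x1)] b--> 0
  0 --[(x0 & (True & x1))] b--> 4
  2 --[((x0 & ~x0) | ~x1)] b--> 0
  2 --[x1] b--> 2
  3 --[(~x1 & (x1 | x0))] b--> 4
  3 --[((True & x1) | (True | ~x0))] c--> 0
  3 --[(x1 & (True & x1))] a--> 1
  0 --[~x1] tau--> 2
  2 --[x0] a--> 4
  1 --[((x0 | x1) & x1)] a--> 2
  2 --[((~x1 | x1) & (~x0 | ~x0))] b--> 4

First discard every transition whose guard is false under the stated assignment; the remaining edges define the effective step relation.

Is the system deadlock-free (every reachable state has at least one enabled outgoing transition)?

Answer: DEADLOCK-FREE

Working:
Reach set: {0,2,4}
  0: a→2  b→4  c→2  [deg 3]
  2: a→4  b→2  [deg 2]
  4: b→0  [deg 1]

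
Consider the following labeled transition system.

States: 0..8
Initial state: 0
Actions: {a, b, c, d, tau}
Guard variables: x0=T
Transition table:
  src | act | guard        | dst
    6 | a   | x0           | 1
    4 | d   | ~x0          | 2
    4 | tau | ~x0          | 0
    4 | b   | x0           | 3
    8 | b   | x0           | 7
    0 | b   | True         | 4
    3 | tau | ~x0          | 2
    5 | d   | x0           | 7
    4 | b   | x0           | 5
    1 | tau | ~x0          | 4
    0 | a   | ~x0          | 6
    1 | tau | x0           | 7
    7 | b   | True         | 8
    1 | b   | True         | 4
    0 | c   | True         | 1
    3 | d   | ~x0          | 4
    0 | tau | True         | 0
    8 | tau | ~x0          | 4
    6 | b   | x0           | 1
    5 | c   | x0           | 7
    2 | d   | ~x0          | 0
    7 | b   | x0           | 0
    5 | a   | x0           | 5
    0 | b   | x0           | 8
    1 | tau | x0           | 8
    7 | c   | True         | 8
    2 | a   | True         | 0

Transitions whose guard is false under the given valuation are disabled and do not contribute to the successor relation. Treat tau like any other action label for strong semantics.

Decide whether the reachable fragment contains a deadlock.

Reach set: {0,1,3,4,5,7,8}
  0: b→4  b→8  c→1  tau→0  [4 out]
  1: b→4  tau→7  tau→8  [3 out]
  3: ∅  [deadlock]
  4: b→3  b→5  [2 out]
  5: a→5  c→7  d→7  [3 out]
  7: b→0  b→8  c→8  [3 out]
  8: b→7  [1 out]
trace reaching 3: b·b

Answer: DEADLOCK at state 3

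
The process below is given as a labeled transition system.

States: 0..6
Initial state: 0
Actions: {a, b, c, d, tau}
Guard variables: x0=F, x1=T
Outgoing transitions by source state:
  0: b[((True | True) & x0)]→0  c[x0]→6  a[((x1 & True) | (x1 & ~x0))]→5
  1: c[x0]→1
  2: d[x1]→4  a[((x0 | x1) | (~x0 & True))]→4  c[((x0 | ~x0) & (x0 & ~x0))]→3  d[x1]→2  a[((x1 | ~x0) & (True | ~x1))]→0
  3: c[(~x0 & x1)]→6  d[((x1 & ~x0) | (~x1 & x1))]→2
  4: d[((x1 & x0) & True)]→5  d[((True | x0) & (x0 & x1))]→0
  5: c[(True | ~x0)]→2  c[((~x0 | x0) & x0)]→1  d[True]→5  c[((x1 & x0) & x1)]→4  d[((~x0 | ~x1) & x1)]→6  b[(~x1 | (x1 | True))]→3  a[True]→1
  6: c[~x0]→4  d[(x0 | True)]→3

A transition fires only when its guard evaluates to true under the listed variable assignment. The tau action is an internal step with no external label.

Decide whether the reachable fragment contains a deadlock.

Reach set: {0,1,2,3,4,5,6}
  0: a→5  [1 exit(s)]
  1: ∅  [STUCK]
  2: a→0  a→4  d→2  d→4  [4 exit(s)]
  3: c→6  d→2  [2 exit(s)]
  4: ∅  [STUCK]
  5: a→1  b→3  c→2  d→5  d→6  [5 exit(s)]
  6: c→4  d→3  [2 exit(s)]
Path to 1: a·a

Answer: DEADLOCK at state 1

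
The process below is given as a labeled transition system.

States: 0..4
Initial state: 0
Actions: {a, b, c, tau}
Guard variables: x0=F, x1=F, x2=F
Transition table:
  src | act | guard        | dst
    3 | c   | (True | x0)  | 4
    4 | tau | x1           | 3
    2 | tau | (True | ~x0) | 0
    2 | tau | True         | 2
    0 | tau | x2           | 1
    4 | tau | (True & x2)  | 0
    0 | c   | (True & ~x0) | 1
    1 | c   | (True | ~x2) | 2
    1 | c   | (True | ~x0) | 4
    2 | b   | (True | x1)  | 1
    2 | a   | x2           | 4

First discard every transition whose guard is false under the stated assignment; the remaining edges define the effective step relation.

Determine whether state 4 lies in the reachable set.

Answer: REACHABLE

Working:
7 transition(s) survive guard evaluation.
L0 = {0}
L1 = {1}  total {0,1}
L2 = {2,4}  total {0,1,2,4}
Reach set: {0,1,2,4}
Path to 4: c·c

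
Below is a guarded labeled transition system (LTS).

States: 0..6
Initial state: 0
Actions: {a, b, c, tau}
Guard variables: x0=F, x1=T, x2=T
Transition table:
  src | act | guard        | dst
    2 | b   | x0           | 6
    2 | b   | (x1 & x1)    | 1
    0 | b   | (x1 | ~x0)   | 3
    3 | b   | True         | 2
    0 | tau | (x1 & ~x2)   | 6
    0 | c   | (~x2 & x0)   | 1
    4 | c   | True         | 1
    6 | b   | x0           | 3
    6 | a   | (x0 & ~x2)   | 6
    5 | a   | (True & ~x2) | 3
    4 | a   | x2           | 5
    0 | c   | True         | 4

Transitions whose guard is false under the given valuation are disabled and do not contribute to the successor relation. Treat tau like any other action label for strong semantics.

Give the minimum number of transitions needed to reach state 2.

BFS to 2:
  L0 = {0}
  L1 = {3,4}
  L2 = {1,2,5}
first hit 2 at d=2 via b·b

Answer: 2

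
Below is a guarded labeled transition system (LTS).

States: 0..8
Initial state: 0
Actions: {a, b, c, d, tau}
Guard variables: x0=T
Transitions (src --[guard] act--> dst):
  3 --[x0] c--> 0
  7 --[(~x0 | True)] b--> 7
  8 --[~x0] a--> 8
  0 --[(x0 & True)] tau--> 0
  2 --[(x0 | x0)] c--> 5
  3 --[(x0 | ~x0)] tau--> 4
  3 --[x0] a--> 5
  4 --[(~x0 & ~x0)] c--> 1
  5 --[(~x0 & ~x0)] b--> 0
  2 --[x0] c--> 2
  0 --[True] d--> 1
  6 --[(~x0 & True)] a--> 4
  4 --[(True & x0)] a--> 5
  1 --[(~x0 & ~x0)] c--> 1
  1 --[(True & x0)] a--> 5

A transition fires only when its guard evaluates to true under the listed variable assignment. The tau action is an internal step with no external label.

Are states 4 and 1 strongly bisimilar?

Compute ~ classes (split until stable):
  round 0: {{0,1,2,3,4,5,6,7,8}}
  round 1: {{0},{1,4},{2},{3},{5,6,8},{7}}
Fixed point at round 2; 6 class(es).
4∈{1,4}, 1∈{1,4}

Answer: BISIMILAR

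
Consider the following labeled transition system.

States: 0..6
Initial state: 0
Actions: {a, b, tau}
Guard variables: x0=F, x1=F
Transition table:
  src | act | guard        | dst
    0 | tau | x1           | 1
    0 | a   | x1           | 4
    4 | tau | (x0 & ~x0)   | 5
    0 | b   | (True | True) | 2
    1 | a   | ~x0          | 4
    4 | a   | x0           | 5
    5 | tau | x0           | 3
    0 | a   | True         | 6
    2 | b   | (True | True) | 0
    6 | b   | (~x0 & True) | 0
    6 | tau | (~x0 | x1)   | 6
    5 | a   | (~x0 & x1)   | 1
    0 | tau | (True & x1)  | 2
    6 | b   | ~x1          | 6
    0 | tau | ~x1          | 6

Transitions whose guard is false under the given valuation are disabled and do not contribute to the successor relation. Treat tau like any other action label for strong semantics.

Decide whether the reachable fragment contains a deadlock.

Answer: DEADLOCK-FREE

Trace:
Reach set: {0,2,6}
  0: a→6  b→2  tau→6  [3 out]
  2: b→0  [1 out]
  6: b→0  b→6  tau→6  [3 out]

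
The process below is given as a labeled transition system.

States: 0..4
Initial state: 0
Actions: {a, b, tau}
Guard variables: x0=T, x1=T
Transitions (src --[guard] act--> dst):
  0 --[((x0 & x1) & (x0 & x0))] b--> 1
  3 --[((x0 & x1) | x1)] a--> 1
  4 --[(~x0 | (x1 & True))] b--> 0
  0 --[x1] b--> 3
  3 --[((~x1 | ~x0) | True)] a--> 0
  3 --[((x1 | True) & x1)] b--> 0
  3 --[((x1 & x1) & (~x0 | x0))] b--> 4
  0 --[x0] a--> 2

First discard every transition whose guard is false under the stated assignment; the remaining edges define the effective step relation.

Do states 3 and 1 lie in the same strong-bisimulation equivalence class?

Refine partition for ~:
  π0 = {{0,1,2,3,4}}
  π1 = {{0,3},{1,2},{4}}
  π2 = {{0},{1,2},{3},{4}}
4 equivalence class(es) (converged in 3)
class of 3: {3}; class of 1: {1,2}

Answer: NOT BISIMILAR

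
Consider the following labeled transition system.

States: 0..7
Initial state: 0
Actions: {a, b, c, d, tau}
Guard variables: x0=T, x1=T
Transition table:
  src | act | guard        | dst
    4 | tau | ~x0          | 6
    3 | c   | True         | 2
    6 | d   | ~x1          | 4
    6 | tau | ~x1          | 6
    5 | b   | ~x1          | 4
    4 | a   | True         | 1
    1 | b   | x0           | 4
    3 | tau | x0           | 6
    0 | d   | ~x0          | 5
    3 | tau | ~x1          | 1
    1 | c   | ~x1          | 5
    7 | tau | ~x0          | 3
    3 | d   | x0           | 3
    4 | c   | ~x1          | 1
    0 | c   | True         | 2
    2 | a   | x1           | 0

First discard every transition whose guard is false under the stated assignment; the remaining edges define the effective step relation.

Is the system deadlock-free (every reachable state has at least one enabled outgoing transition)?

Answer: DEADLOCK-FREE

Trace:
Reach set: {0,2}
  0: c→2  [1 out]
  2: a→0  [1 out]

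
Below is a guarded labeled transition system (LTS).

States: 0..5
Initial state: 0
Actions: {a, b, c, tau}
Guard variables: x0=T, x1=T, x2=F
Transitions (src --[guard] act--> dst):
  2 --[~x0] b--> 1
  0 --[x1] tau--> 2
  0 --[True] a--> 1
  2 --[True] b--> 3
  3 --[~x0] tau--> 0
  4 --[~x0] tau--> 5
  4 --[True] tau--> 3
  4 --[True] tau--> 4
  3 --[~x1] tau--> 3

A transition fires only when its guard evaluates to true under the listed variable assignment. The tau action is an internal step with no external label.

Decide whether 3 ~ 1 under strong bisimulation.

Answer: BISIMILAR

Working:
Refine partition for ~:
  P[0] = {{0,1,2,3,4,5}}
  P[1] = {{0},{1,3,5},{2},{4}}
4 equivalence class(es) (converged in 2)
3∈{1,3,5}, 1∈{1,3,5}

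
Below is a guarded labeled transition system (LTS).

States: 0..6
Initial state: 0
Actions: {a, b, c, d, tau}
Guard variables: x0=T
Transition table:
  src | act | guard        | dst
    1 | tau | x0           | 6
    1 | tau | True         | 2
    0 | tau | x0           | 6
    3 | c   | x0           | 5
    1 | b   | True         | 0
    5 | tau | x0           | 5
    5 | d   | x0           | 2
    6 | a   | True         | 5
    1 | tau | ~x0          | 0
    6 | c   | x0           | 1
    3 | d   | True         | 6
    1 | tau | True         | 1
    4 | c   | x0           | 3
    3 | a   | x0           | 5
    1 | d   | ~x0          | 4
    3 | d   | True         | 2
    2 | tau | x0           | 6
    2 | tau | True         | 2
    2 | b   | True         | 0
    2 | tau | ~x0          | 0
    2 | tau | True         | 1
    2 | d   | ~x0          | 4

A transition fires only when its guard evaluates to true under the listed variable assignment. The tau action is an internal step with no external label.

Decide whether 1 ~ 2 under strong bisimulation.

Bisimulation quotient by refinement:
  π0 = {{0,1,2,3,4,5,6}}
  π1 = {{0},{1,2},{3},{4},{5},{6}}
stable after 2 split(s): 6 block(s)
class of 1: {1,2}; class of 2: {1,2}

Answer: BISIMILAR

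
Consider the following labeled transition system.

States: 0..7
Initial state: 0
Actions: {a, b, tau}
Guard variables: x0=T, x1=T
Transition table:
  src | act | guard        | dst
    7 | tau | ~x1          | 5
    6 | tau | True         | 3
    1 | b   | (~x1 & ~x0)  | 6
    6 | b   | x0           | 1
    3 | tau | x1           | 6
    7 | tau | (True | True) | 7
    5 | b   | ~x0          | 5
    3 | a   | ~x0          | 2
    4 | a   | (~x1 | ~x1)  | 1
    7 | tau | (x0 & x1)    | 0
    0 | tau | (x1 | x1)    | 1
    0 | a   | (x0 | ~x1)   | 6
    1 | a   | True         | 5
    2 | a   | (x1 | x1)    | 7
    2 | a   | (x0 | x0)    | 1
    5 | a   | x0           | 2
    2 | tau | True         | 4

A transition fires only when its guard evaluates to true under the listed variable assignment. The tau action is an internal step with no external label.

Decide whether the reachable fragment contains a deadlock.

Answer: DEADLOCK at state 4

Working:
Reachable = {0,1,2,3,4,5,6,7}
  0: a→6  tau→1  [2 exit(s)]
  1: a→5  [1 exit(s)]
  2: a→1  a→7  tau→4  [3 exit(s)]
  3: tau→6  [1 exit(s)]
  4: ∅  [STUCK]
  5: a→2  [1 exit(s)]
  6: b→1  tau→3  [2 exit(s)]
  7: tau→0  tau→7  [2 exit(s)]
trace reaching 4: tau·a·a·tau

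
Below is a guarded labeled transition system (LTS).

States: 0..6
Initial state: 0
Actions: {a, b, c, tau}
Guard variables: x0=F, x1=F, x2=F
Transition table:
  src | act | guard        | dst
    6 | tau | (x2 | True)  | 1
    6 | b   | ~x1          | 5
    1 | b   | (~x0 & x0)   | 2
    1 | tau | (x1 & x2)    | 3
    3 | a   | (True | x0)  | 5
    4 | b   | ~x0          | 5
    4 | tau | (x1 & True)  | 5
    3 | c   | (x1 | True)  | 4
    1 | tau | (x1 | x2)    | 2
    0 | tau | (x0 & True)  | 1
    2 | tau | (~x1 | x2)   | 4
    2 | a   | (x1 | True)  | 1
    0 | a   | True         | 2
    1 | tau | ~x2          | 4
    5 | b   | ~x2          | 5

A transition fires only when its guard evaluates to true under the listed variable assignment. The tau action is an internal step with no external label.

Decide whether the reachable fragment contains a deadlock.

Answer: DEADLOCK-FREE

Analysis:
R = {0,1,2,4,5}
  0: a→2  [deg 1]
  1: tau→4  [deg 1]
  2: a→1  tau→4  [deg 2]
  4: b→5  [deg 1]
  5: b→5  [deg 1]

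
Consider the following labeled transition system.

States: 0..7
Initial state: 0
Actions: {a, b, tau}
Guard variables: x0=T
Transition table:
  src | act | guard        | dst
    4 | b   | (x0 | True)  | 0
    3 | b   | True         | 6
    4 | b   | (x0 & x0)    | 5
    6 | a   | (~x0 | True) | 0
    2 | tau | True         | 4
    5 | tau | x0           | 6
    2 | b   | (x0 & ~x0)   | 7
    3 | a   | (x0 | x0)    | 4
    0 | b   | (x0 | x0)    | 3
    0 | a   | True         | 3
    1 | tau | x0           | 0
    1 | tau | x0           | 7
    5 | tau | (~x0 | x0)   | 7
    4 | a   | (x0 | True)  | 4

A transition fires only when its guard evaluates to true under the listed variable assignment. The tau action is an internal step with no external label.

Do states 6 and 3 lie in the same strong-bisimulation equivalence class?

Bisimulation quotient by refinement:
  P[0] = {{0,1,2,3,4,5,6,7}}
  P[1] = {{0,3,4},{1,2,5},{6},{7}}
  P[2] = {{0},{1},{2},{3},{4},{5},{6},{7}}
8 equivalence class(es) (converged in 3)
6∈{6}, 3∈{3}

Answer: NOT BISIMILAR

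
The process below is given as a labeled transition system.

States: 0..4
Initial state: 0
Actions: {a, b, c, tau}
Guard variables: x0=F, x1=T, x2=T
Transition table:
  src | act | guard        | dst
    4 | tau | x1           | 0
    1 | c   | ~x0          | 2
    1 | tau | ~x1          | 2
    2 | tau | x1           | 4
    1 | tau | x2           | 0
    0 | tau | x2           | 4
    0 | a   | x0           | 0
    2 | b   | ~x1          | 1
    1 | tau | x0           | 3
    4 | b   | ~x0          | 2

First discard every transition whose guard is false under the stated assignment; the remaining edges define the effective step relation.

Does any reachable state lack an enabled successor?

Answer: DEADLOCK-FREE

Analysis:
R = {0,2,4}
  0: tau→4  [deg 1]
  2: tau→4  [deg 1]
  4: b→2  tau→0  [deg 2]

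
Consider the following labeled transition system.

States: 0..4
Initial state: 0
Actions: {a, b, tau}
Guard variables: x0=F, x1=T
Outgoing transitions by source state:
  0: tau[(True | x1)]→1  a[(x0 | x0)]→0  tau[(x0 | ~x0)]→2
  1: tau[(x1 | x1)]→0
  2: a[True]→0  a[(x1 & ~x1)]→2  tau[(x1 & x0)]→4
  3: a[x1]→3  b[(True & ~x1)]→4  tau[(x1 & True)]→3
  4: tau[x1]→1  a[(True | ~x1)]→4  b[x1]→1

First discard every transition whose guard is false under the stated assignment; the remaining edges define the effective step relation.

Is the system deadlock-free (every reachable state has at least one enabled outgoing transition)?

Answer: DEADLOCK-FREE

Working:
R = {0,1,2}
  0: tau→1  tau→2  [deg 2]
  1: tau→0  [deg 1]
  2: a→0  [deg 1]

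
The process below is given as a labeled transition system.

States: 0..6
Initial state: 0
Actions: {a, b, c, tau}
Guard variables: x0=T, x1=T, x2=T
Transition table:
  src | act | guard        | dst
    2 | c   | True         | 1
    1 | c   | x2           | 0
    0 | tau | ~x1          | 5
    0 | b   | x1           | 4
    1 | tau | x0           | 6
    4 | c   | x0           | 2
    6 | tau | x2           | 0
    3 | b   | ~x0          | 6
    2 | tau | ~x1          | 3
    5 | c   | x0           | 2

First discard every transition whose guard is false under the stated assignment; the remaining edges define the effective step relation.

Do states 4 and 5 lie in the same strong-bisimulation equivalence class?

Answer: BISIMILAR

Working:
Bisimulation quotient by refinement:
  π0 = {{0,1,2,3,4,5,6}}
  π1 = {{0},{1},{2,4,5},{3},{6}}
  π2 = {{0},{1},{2},{3},{4,5},{6}}
Fixed point at round 3; 6 class(es).
[4]={4,5}  [5]={4,5}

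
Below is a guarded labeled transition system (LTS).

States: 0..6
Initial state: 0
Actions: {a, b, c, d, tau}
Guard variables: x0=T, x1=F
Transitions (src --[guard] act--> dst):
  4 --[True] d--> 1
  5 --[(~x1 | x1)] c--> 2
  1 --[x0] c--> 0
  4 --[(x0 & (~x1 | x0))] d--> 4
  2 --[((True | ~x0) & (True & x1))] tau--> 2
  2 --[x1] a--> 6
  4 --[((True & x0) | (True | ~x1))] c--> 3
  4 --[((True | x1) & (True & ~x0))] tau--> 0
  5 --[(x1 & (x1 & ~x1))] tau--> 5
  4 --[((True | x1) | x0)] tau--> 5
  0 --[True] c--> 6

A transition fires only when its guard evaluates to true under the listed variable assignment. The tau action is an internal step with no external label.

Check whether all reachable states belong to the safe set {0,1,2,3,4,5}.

Allowed set {0,1,2,3,4,5}
R = {0,6}
  0: ✓
  6: outside
witness against invariant: c → 6

Answer: INVARIANT VIOLATED at state 6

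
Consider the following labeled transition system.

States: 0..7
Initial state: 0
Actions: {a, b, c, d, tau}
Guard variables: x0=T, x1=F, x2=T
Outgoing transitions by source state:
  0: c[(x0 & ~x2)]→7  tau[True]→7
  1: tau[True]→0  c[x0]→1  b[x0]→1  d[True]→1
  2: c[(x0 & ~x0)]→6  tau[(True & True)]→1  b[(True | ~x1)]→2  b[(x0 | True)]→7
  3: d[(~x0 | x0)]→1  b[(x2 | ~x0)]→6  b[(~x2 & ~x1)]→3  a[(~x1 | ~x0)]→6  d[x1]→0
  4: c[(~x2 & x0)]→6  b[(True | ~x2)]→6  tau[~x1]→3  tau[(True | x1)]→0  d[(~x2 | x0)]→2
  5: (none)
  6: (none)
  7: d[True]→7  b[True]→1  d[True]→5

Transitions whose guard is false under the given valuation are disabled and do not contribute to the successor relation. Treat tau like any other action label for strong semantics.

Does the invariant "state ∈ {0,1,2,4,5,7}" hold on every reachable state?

Answer: INVARIANT HOLDS

Working:
Safe = {0,1,2,4,5,7}
Reach set: {0,1,5,7}
  0: ok
  1: ok
  5: ok
  7: ok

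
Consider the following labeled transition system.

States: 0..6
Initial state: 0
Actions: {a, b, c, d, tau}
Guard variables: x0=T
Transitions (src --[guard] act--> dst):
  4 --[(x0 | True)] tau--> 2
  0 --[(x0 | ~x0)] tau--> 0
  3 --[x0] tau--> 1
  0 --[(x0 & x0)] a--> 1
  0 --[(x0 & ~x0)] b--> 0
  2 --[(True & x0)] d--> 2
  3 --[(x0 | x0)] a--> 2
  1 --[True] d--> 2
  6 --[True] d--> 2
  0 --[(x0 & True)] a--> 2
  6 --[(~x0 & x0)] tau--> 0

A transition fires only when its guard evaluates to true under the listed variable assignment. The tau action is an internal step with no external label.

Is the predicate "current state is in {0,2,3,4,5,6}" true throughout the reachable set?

Allowed set {0,2,3,4,5,6}
Reach set: {0,1,2}
  0: safe
  1: outside
  2: safe
counterexample path to 1: a

Answer: INVARIANT VIOLATED at state 1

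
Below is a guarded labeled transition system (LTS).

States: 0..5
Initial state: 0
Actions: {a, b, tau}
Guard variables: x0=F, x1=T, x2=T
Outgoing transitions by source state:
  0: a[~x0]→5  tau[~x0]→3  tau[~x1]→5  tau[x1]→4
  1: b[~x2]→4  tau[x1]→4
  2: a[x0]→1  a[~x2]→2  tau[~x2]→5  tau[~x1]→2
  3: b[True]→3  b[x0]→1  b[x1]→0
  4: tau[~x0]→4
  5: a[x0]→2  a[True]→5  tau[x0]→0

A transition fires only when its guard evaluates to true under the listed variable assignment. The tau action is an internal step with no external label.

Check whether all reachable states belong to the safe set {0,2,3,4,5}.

Safe = {0,2,3,4,5}
Reach set: {0,3,4,5}
  0: ✓
  3: ✓
  4: ✓
  5: ✓

Answer: INVARIANT HOLDS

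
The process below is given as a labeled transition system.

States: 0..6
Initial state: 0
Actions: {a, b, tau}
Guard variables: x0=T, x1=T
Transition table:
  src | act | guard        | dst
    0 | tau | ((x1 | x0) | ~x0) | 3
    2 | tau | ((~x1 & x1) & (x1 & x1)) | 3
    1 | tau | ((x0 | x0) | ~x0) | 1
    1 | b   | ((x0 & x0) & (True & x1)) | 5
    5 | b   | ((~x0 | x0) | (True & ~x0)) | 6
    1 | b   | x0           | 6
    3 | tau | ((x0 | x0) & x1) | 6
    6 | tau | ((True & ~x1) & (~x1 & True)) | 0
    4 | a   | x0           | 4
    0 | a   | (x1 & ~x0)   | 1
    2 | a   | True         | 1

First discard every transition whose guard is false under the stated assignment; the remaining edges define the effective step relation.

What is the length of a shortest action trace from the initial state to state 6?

BFS to 6:
  L0 = {0}
  L1 = {3}
  L2 = {6}
6 enters at depth 2; path tau·tau

Answer: 2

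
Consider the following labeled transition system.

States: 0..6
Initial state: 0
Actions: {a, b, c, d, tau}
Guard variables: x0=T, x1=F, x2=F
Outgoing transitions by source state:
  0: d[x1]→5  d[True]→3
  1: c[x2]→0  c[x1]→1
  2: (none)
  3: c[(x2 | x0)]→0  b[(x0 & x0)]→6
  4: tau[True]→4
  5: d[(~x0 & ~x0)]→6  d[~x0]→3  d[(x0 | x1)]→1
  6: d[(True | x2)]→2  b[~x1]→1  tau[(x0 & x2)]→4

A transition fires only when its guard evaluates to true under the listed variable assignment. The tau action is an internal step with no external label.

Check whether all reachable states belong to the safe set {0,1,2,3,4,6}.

Answer: INVARIANT HOLDS

Analysis:
Safe = {0,1,2,3,4,6}
Reachable = {0,1,2,3,6}
  0: safe
  1: safe
  2: safe
  3: safe
  6: safe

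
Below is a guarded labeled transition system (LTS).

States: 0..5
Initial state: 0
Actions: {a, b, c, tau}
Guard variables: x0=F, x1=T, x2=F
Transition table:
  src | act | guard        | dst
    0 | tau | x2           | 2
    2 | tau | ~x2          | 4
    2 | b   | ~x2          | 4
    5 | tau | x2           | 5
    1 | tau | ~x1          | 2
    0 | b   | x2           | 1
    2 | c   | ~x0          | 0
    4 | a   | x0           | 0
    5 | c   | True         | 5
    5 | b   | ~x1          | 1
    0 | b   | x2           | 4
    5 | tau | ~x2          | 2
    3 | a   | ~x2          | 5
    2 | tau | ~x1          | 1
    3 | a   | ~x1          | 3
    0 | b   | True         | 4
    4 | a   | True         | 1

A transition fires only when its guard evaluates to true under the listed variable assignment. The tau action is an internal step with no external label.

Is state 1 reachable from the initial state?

Guard filter leaves 8 enabled edge(s).
Layer 0: {0}
Layer 1: {4}  total {0,4}
Layer 2: {1}  total {0,1,4}
R = {0,1,4}
witness 1: b·a

Answer: REACHABLE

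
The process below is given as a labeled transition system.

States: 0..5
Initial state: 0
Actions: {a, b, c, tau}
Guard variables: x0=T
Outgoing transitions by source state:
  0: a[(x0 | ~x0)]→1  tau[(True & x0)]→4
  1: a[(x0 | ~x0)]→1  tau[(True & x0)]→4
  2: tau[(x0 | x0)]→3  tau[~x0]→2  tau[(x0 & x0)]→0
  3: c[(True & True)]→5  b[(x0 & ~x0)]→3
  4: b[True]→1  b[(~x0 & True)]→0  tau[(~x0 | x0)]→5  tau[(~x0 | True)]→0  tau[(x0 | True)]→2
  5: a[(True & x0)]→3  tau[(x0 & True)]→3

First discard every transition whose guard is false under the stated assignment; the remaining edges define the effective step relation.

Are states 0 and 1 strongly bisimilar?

Answer: BISIMILAR

Working:
Refine partition for ~:
  P[0] = {{0,1,2,3,4,5}}
  P[1] = {{0,1,5},{2},{3},{4}}
  P[2] = {{0,1},{2},{3},{4},{5}}
Fixed point at round 3; 5 class(es).
[0]={0,1}  [1]={0,1}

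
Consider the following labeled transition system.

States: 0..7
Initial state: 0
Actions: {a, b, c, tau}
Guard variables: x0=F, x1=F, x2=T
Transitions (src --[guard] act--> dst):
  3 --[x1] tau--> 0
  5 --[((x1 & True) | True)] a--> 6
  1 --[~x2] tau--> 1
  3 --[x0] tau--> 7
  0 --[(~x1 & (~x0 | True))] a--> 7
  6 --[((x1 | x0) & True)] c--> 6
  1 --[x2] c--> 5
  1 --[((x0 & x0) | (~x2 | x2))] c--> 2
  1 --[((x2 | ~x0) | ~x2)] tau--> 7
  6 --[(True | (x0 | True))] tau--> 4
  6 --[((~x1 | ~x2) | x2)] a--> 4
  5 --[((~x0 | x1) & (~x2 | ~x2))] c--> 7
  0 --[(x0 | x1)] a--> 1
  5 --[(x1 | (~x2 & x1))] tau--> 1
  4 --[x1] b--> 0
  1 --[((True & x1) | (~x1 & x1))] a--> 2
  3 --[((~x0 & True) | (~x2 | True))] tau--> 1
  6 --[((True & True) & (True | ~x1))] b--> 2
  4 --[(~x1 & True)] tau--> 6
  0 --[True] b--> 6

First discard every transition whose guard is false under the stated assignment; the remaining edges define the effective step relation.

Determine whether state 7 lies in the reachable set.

Answer: REACHABLE

Working:
11 transition(s) survive guard evaluation.
Layer 0: {0}
Layer 1: {6,7}  cumulative {0,6,7}
Layer 2: {2,4}  cumulative {0,2,4,6,7}
Reach set: {0,2,4,6,7}
witness 7: a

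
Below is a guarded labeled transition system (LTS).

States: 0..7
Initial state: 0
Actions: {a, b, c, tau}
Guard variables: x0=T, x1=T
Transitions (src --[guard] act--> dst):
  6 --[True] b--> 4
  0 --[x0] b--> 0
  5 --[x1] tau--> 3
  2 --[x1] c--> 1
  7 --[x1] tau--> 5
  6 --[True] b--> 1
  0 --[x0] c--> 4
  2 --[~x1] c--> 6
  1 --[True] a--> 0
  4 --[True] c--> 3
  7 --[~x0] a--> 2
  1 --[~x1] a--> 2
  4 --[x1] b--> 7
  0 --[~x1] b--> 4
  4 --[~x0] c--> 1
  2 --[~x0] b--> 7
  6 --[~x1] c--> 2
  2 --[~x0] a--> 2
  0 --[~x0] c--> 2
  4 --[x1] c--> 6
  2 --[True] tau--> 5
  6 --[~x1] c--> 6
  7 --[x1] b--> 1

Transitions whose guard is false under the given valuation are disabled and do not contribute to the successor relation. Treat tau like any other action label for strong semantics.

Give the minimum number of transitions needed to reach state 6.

BFS to 6:
  depth 0: {0}
  depth 1: {4}
  depth 2: {3,6,7}
depth(6)=2, e.g. c·c

Answer: 2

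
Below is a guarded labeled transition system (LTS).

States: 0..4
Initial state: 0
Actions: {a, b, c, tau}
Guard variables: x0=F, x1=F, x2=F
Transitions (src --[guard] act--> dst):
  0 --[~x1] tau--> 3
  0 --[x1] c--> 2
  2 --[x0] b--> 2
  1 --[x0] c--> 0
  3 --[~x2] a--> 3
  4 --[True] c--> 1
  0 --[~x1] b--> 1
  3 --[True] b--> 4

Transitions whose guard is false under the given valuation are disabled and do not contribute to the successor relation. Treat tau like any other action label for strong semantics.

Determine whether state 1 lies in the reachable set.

5 transition(s) survive guard evaluation.
Layer 0: {0}
Layer 1: {1,3}  total {0,1,3}
Layer 2: {4}  total {0,1,3,4}
R = {0,1,3,4}
trace reaching 1: b

Answer: REACHABLE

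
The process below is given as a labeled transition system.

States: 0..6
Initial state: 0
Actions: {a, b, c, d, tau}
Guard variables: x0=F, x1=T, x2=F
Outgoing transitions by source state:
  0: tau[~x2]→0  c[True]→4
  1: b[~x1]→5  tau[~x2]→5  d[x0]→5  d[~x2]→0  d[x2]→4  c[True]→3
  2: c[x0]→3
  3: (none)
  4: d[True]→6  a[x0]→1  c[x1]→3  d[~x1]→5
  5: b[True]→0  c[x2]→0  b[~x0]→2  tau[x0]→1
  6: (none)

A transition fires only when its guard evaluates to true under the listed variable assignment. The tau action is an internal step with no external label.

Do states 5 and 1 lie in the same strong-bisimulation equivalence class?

Bisimulation quotient by refinement:
  round 0: {{0,1,2,3,4,5,6}}
  round 1: {{0},{1},{2,3,6},{4},{5}}
5 equivalence class(es) (converged in 2)
[5]={5}  [1]={1}

Answer: NOT BISIMILAR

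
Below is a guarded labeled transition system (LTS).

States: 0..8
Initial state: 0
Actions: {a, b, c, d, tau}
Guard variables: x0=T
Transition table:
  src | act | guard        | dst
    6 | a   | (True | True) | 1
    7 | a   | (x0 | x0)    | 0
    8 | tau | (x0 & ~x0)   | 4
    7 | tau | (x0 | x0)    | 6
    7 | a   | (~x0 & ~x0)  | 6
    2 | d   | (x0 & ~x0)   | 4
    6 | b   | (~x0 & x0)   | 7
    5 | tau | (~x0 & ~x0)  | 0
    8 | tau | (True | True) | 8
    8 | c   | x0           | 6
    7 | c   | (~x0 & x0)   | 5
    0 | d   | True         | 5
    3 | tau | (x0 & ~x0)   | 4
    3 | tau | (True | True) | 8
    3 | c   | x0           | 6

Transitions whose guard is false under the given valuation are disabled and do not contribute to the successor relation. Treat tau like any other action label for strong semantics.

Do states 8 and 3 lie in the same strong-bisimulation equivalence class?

Answer: BISIMILAR

Analysis:
Bisimulation quotient by refinement:
  round 0: {{0,1,2,3,4,5,6,7,8}}
  round 1: {{0},{1,2,4,5},{3,8},{6},{7}}
5 equivalence class(es) (converged in 2)
8∈{3,8}, 3∈{3,8}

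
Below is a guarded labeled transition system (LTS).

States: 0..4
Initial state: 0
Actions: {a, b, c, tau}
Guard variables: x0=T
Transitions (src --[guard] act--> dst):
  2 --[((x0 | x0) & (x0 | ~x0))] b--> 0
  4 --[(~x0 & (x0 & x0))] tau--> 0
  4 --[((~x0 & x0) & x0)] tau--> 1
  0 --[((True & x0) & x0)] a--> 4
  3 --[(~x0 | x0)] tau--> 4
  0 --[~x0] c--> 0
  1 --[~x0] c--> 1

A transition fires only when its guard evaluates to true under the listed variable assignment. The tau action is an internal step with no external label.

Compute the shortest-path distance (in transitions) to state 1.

Answer: UNREACHABLE

Trace:
Layered search for 1:
  Layer 0: {0}
  Layer 1: {4}
1 never appears.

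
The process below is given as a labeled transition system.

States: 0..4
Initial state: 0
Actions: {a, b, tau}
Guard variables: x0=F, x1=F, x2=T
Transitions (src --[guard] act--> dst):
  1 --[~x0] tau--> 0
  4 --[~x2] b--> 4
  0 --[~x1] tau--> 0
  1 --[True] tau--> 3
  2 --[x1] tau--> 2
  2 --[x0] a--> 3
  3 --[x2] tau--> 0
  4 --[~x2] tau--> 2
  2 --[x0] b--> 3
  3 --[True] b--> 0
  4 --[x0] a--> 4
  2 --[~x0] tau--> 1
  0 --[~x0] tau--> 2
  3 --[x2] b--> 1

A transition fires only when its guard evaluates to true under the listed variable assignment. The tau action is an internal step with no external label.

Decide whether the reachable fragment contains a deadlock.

R = {0,1,2,3}
  0: tau→0  tau→2  [deg 2]
  1: tau→0  tau→3  [deg 2]
  2: tau→1  [deg 1]
  3: b→0  b→1  tau→0  [deg 3]

Answer: DEADLOCK-FREE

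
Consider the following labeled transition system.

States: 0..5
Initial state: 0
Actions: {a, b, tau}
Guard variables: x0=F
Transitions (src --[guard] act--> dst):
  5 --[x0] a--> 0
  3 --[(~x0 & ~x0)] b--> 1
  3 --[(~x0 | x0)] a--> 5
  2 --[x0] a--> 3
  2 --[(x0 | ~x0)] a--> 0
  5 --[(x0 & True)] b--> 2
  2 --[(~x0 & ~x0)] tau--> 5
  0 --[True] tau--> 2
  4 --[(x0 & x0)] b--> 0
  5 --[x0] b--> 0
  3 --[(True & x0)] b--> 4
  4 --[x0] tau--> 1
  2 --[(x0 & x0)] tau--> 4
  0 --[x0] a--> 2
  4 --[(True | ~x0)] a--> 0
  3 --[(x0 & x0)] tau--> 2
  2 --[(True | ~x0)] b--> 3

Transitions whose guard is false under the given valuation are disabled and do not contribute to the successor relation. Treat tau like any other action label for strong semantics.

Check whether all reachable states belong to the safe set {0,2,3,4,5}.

Answer: INVARIANT VIOLATED at state 1

Working:
Inv-set: {0,2,3,4,5}
Reachable = {0,1,2,3,5}
  0: safe
  1: VIOLATES
  2: safe
  3: safe
  5: safe
reach 1 via tau·b·b — violates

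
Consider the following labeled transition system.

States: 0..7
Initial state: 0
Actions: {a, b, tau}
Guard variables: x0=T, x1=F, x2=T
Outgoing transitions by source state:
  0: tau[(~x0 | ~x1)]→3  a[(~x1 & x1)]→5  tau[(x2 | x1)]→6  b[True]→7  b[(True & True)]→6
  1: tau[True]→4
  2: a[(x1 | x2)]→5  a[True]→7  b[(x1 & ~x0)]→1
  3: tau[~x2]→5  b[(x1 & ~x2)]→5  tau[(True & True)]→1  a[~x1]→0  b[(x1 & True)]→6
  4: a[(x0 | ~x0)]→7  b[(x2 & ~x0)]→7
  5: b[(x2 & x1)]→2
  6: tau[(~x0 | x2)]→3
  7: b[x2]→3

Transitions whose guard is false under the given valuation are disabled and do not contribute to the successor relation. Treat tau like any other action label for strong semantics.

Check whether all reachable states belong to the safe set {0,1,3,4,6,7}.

Answer: INVARIANT HOLDS

Working:
Allowed set {0,1,3,4,6,7}
R = {0,1,3,4,6,7}
  0: ok
  1: ok
  3: ok
  4: ok
  6: ok
  7: ok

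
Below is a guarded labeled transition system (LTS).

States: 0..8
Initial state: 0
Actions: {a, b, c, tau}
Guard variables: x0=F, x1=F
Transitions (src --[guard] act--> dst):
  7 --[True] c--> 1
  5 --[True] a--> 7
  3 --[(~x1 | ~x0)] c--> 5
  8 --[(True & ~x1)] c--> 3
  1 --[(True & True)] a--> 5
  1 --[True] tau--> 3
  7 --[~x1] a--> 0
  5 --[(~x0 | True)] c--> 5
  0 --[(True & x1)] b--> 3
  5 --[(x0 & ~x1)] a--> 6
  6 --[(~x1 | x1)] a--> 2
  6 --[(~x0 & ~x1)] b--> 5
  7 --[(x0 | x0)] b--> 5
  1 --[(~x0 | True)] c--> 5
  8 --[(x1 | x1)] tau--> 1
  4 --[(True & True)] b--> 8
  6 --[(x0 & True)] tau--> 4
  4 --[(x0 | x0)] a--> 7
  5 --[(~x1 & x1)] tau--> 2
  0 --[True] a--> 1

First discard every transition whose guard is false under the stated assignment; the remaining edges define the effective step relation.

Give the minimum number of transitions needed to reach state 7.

Breadth-first toward 7:
  Layer 0: {0}
  Layer 1: {1}
  Layer 2: {3,5}
  Layer 3: {7}
depth(7)=3, e.g. a·a·a

Answer: 3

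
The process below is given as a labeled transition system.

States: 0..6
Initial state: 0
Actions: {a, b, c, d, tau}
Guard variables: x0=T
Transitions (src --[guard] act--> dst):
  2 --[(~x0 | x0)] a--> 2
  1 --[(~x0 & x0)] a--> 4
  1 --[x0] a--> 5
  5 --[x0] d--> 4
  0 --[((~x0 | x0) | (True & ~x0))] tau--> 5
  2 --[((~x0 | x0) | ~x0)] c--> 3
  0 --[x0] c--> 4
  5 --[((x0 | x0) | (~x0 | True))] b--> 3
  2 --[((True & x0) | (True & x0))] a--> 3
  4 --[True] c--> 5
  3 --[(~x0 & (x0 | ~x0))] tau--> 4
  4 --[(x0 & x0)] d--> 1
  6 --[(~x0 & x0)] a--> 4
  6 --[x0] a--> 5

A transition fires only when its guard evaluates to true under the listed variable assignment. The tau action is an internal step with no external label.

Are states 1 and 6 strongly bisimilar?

Answer: BISIMILAR

Trace:
Refine partition for ~:
  P[0] = {{0,1,2,3,4,5,6}}
  P[1] = {{0},{1,6},{2},{3},{4},{5}}
stable after 2 split(s): 6 block(s)
[1]={1,6}  [6]={1,6}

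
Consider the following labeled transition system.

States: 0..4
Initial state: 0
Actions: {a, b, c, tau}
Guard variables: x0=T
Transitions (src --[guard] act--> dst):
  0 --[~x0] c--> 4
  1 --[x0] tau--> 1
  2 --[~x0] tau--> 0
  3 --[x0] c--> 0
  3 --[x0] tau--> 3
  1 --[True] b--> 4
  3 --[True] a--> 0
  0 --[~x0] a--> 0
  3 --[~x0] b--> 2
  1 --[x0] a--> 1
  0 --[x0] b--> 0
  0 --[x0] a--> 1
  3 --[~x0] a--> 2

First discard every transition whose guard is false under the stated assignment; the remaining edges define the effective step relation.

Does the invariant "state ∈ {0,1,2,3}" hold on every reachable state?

Answer: INVARIANT VIOLATED at state 4

Trace:
Allowed set {0,1,2,3}
R = {0,1,4}
  0: safe
  1: safe
  4: VIOLATES
reach 4 via a·b — violates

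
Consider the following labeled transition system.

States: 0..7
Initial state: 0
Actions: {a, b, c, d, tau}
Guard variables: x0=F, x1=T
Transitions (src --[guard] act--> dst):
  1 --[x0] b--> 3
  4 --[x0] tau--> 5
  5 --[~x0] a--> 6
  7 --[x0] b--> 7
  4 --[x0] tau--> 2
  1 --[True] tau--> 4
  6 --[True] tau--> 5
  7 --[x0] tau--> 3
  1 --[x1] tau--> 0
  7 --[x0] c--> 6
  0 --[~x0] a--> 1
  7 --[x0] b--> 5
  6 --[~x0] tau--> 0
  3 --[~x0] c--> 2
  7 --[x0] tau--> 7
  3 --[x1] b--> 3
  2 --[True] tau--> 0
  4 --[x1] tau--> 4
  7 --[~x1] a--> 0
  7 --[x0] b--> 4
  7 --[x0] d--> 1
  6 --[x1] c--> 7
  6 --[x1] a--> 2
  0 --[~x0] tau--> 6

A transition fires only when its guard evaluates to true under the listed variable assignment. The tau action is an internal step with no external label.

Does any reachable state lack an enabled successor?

Answer: DEADLOCK at state 7

Analysis:
R = {0,1,2,4,5,6,7}
  0: a→1  tau→6  [deg 2]
  1: tau→0  tau→4  [deg 2]
  2: tau→0  [deg 1]
  4: tau→4  [deg 1]
  5: a→6  [deg 1]
  6: a→2  c→7  tau→0  tau→5  [deg 4]
  7: ∅  [STUCK]
trace reaching 7: tau·c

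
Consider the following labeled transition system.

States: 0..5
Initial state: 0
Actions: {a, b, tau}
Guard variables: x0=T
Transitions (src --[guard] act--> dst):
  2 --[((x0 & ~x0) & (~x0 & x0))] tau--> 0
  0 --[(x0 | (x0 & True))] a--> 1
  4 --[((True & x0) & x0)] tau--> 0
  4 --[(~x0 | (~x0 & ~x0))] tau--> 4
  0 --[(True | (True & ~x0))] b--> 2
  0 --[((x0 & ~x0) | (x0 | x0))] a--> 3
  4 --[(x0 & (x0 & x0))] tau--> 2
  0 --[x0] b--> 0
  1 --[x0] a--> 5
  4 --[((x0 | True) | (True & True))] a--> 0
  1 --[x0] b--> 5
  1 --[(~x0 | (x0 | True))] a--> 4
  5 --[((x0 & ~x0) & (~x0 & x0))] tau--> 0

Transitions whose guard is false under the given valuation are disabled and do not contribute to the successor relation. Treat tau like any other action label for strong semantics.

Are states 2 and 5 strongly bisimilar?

Answer: BISIMILAR

Trace:
Bisimulation quotient by refinement:
  P[0] = {{0,1,2,3,4,5}}
  P[1] = {{0,1},{2,3,5},{4}}
  P[2] = {{0},{1},{2,3,5},{4}}
stable after 3 split(s): 4 block(s)
[2]={2,3,5}  [5]={2,3,5}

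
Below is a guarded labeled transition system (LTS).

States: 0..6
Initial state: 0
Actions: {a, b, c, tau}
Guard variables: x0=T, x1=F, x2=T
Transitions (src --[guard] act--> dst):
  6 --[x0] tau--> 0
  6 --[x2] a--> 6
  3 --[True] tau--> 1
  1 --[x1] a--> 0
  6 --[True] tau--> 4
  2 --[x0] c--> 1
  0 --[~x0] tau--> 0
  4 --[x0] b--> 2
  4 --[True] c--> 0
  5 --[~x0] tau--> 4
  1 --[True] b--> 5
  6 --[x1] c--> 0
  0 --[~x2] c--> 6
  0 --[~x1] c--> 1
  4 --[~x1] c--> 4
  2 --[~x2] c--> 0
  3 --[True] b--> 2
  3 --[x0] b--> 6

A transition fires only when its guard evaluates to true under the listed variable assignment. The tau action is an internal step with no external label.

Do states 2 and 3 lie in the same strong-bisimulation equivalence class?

Compute ~ classes (split until stable):
  round 0: {{0,1,2,3,4,5,6}}
  round 1: {{0,2},{1},{3},{4},{5},{6}}
Fixed point at round 2; 6 class(es).
class of 2: {0,2}; class of 3: {3}

Answer: NOT BISIMILAR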